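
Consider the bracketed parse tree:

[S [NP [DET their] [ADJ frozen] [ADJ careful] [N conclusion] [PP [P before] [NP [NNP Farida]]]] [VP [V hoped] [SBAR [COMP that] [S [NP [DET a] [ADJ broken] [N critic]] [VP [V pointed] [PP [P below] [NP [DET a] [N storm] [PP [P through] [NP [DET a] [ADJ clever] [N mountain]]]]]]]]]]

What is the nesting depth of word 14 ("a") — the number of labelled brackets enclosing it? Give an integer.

8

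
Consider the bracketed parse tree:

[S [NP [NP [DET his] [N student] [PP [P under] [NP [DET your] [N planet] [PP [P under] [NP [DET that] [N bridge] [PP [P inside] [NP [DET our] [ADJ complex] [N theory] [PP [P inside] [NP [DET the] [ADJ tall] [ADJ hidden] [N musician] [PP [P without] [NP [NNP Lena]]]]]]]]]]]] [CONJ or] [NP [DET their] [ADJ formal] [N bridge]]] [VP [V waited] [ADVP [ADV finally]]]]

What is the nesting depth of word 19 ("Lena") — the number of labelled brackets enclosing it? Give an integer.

Counting open brackets not yet closed at "Lena": [S [NP [NP [PP [NP [PP [NP [PP [NP [PP [NP [PP [NP [NNP = 14.

14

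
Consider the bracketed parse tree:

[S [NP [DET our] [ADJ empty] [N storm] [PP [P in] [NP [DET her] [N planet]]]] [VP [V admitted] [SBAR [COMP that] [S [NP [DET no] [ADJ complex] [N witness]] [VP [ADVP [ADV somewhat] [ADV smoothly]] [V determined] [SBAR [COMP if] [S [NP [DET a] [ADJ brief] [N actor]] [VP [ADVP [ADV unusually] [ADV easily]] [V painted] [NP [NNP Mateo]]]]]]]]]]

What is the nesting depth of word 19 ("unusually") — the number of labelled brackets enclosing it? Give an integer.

10

Path from the root down to the word: S → VP → SBAR → S → VP → SBAR → S → VP → ADVP → ADV. That is 10 enclosing brackets.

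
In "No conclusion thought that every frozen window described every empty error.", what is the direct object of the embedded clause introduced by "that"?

every empty error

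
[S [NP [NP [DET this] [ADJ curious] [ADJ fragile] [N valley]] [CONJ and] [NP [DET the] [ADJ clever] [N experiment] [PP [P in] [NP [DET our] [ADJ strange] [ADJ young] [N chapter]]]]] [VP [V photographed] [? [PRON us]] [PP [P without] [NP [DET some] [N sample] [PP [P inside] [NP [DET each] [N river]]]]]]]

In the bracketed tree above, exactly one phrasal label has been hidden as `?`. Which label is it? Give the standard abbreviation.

NP

The `?` node immediately contains: PRON 'us'. That is the internal structure of a noun phrase, so the label is NP.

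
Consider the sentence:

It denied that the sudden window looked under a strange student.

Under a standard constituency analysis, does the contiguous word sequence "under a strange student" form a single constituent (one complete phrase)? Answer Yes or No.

Yes

The sequence corresponds to a single PP node — the prepositional phrase "under a strange student".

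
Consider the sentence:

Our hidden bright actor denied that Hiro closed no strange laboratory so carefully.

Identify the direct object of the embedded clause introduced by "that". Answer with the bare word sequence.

no strange laboratory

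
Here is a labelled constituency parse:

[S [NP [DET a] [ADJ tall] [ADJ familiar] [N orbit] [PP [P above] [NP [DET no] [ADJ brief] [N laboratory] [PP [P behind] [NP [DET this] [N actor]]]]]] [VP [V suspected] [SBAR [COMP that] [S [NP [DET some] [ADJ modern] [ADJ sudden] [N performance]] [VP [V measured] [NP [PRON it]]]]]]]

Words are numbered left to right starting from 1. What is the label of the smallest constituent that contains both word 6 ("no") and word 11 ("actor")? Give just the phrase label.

NP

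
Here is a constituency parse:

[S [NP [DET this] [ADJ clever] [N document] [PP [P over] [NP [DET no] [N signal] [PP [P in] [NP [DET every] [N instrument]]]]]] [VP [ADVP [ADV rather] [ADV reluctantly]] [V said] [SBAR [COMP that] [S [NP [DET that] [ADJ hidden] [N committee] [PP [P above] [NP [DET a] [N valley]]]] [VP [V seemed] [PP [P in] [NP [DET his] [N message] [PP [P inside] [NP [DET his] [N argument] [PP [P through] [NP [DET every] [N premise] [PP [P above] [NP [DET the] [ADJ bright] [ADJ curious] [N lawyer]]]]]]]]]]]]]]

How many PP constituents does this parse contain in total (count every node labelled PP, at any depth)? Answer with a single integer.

Listing each PP by its span: [PP over no signal in every instrument]; [PP in every instrument]; [PP above a valley]; [PP in his message inside his argument through every premise above the bright curious lawyer]; [PP inside his argument through every premise above the bright curious lawyer]; [PP through every premise above the bright curious lawyer] … — that makes 7.

7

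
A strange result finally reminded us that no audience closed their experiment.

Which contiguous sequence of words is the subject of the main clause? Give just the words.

a strange result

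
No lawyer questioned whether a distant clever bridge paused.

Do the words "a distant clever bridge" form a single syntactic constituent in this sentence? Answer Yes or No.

These words form the whole noun phrase headed by "bridge", so yes — one constituent.

Yes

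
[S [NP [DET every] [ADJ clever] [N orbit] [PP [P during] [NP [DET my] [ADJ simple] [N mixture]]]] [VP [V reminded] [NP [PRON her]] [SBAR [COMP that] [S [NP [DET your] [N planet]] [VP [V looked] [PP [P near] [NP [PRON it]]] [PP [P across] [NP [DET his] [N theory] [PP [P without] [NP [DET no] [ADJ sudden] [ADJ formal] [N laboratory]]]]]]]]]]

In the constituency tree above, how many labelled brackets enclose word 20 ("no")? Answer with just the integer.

10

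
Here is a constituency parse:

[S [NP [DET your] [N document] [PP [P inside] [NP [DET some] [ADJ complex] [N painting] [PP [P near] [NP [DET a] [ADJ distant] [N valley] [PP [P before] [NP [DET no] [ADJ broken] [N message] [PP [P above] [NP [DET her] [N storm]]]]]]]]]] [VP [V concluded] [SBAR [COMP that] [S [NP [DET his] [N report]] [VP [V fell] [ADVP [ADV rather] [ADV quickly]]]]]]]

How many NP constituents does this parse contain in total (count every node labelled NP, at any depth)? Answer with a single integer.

6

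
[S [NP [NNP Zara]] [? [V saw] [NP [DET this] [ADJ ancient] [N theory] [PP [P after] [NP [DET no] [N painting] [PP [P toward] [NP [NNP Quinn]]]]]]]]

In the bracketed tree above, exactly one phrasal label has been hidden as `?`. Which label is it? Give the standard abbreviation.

A constituent whose immediate children are V 'saw', NP is a verb phrase: VP.

VP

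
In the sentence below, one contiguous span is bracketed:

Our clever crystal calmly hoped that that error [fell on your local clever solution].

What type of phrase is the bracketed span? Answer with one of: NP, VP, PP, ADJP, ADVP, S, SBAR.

"fell" is the head of the bracketed span, so the span is a verb phrase: VP.

VP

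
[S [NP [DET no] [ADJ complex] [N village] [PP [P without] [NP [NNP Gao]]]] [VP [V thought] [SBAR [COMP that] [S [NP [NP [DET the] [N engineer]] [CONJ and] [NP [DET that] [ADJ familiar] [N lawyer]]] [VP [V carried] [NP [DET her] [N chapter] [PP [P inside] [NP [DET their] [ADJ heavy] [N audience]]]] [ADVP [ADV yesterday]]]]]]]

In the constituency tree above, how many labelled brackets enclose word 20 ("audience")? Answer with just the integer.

9

Path from the root down to the word: S → VP → SBAR → S → VP → NP → PP → NP → N. That is 9 enclosing brackets.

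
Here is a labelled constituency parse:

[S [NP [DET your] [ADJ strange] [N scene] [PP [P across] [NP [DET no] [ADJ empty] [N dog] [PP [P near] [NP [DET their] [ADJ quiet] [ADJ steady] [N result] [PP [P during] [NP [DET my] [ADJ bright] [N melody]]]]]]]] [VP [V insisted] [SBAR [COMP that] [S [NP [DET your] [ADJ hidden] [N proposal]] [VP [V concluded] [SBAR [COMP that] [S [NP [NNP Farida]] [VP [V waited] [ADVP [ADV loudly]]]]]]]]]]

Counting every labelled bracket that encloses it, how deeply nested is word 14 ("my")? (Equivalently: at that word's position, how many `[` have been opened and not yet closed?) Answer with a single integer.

9

The word sits inside DET, which is inside NP, inside PP, inside NP, inside PP, inside NP, inside PP, inside NP, inside S — 9 brackets in all.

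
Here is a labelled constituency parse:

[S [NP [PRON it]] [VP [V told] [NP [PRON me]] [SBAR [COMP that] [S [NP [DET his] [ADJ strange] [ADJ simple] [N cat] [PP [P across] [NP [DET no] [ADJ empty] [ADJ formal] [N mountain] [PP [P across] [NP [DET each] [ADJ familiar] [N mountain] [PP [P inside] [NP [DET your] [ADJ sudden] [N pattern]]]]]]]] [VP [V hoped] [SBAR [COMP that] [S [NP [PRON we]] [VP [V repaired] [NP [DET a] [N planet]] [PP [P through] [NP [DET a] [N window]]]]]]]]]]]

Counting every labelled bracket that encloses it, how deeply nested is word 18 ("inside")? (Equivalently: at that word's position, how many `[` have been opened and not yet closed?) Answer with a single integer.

11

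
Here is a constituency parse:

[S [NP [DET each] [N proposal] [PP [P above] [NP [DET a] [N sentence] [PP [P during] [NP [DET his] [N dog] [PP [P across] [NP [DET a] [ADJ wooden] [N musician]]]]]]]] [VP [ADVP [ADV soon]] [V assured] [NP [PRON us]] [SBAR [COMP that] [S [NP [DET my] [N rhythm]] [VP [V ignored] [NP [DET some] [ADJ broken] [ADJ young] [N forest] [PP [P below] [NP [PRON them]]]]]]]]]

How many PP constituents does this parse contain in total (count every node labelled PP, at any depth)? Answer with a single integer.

4

Listing each PP by its span: [PP above a sentence during his dog across a wooden musician]; [PP during his dog across a wooden musician]; [PP across a wooden musician]; [PP below them] — that makes 4.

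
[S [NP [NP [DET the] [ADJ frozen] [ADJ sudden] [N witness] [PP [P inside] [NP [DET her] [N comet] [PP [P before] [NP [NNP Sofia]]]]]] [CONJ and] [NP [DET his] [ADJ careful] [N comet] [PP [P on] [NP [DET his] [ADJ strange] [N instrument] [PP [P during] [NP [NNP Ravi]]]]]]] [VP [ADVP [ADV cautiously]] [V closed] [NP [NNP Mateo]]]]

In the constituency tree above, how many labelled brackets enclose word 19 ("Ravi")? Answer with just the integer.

The word sits inside NNP, which is inside NP, inside PP, inside NP, inside PP, inside NP, inside NP, inside S — 8 brackets in all.

8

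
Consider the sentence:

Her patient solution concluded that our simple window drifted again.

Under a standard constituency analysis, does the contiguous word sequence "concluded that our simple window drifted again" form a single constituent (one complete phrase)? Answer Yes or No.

Yes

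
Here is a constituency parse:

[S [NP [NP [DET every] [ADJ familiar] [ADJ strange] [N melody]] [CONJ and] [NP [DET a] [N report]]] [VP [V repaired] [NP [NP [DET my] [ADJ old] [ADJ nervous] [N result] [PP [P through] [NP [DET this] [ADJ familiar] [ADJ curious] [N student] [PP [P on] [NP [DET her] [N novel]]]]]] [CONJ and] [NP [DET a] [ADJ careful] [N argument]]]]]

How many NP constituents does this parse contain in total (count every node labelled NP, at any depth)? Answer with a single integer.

The NP constituents are: [NP every familiar strange melody and a report]; [NP every familiar strange melody]; [NP a report]; [NP my old nervous result through this familiar curious student on her novel and a careful argument]; [NP my old nervous result through this familiar curious student on her novel]; [NP this familiar curious student on her novel] …. Total: 8.

8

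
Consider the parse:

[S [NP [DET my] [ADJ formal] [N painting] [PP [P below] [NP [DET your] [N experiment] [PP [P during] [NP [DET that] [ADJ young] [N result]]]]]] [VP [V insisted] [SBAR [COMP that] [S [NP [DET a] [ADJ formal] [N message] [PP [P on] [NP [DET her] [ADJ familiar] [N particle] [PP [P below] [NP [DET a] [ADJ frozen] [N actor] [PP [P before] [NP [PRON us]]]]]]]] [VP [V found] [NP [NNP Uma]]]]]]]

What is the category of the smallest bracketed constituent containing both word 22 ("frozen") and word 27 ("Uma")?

S

Both words fall inside [S a formal message on her familiar particle below a frozen actor before us found Uma] (words 13–27), and no smaller constituent contains them both. Label: S.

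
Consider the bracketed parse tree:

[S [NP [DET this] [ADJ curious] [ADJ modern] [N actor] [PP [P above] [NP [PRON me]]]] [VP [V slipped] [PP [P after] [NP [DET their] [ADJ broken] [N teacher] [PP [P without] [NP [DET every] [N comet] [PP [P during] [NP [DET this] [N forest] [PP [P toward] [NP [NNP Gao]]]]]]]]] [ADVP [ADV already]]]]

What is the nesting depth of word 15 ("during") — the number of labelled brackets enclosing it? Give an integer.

8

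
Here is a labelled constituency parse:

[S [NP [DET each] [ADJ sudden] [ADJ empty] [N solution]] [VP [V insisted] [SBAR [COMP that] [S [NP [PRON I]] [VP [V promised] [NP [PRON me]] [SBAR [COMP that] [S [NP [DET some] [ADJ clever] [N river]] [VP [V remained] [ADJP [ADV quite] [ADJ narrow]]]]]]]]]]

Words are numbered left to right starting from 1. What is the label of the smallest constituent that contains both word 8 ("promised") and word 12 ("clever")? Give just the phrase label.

VP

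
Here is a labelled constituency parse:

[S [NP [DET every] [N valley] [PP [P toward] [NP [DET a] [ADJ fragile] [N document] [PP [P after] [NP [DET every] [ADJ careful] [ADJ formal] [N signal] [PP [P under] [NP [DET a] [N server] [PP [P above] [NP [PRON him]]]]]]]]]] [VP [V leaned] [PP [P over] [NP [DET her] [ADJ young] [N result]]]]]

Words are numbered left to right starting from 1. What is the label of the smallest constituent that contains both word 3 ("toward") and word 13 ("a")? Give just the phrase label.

Word 3 lies under S → NP → PP → P; word 13 lies under S → NP → PP → NP → PP → NP → PP → NP → DET. The lowest shared node is the PP.

PP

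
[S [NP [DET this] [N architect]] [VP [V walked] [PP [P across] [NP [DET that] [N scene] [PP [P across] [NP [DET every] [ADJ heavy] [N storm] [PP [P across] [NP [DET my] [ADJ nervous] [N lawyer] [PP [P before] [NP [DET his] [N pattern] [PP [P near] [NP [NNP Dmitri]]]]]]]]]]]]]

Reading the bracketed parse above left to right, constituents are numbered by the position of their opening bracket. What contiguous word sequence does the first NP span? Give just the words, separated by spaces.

In left-to-right order the NP constituents are "this architect"; "that scene across every heavy storm across my nervous lawyer before his pattern near Dmitri"; "every heavy storm across my nervous lawyer before his pattern near Dmitri"; "my nervous lawyer before his pattern near Dmitri"; "his pattern near Dmitri"; "Dmitri". Number 1 is "this architect".

this architect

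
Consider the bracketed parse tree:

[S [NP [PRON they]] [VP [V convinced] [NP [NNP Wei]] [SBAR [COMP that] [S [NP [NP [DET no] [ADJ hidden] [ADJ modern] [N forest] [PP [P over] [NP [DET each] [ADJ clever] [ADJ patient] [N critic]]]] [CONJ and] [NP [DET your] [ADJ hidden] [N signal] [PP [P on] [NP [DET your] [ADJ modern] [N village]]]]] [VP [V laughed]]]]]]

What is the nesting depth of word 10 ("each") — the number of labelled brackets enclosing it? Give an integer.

9

Path from the root down to the word: S → VP → SBAR → S → NP → NP → PP → NP → DET. That is 9 enclosing brackets.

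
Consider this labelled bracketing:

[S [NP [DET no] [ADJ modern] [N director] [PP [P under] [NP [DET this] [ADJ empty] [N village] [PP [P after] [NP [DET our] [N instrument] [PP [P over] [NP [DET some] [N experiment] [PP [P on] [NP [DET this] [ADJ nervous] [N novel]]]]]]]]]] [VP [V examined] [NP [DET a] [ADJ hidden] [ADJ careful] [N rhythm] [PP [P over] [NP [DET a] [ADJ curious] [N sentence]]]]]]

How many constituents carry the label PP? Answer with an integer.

5

Listing each PP by its span: [PP under this empty village after our instrument over some experiment on this nervous novel]; [PP after our instrument over some experiment on this nervous novel]; [PP over some experiment on this nervous novel]; [PP on this nervous novel]; [PP over a curious sentence] — that makes 5.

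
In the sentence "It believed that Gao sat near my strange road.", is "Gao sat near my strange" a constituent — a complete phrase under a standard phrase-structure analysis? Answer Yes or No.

No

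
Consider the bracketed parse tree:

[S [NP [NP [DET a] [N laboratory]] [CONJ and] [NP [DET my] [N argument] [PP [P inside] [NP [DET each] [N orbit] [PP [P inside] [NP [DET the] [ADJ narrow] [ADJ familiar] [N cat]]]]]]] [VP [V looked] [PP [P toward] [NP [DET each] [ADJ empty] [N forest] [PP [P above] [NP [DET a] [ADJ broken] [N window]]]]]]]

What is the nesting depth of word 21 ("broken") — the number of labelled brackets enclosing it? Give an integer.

Path from the root down to the word: S → VP → PP → NP → PP → NP → ADJ. That is 7 enclosing brackets.

7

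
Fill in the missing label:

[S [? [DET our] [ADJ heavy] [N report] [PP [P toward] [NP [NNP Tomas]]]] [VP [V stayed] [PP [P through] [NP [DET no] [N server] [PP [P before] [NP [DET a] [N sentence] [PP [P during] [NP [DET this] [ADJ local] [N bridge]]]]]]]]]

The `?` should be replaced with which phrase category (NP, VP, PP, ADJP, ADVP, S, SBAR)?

A constituent whose immediate children are DET 'our', ADJ 'heavy', N 'report', PP is a noun phrase: NP.

NP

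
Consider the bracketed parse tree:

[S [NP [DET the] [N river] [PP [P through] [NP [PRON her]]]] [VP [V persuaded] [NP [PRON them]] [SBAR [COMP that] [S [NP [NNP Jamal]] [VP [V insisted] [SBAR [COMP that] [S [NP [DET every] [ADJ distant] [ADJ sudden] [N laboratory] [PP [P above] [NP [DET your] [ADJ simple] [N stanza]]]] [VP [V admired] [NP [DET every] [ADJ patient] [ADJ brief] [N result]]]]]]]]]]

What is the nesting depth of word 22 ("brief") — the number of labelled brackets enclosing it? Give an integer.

10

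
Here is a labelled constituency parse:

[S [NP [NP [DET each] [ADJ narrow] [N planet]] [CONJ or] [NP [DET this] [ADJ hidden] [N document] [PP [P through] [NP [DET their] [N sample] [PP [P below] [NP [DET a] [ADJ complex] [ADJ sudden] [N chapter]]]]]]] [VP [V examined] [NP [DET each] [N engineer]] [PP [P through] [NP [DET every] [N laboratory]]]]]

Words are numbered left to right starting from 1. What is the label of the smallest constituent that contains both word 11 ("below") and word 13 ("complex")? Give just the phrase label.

PP

Word 11 lies under S → NP → NP → PP → NP → PP → P; word 13 lies under S → NP → NP → PP → NP → PP → NP → ADJ. The lowest shared node is the PP.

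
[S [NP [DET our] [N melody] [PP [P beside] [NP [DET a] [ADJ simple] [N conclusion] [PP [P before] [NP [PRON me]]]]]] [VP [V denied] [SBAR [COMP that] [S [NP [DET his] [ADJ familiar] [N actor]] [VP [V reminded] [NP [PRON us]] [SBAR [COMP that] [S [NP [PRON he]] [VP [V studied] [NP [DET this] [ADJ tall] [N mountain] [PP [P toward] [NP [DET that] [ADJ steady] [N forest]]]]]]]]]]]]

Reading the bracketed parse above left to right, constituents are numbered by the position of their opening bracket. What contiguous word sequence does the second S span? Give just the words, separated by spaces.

The S opening brackets appear, in order, over: "our melody beside a simple conclusion before me denied that his familiar actor reminded us that he studied this tall mountain toward that steady forest"; "his familiar actor reminded us that he studied this tall mountain toward that steady forest"; "he studied this tall mountain toward that steady forest". The second one spans "his familiar actor reminded us that he studied this tall mountain toward that steady forest".

his familiar actor reminded us that he studied this tall mountain toward that steady forest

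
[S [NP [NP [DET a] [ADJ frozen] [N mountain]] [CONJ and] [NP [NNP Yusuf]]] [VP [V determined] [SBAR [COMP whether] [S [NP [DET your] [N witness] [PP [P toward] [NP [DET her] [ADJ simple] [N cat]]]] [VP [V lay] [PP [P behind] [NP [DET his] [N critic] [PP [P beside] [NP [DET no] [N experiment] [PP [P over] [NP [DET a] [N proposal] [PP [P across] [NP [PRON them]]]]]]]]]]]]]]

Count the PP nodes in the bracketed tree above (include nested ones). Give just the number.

5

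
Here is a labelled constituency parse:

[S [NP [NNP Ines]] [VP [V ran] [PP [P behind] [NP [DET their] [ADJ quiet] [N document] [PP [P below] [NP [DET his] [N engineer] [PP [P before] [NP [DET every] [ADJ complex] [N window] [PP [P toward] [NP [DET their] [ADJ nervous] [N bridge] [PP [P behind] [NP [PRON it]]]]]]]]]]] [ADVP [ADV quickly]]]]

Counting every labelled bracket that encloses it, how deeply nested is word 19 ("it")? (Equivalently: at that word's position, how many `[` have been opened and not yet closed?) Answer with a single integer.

13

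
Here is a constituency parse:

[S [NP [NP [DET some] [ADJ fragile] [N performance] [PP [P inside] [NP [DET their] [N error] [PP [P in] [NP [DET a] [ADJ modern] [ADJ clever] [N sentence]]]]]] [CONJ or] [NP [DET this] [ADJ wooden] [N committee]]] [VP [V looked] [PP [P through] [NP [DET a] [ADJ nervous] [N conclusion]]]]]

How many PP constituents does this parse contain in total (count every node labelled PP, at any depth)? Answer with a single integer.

3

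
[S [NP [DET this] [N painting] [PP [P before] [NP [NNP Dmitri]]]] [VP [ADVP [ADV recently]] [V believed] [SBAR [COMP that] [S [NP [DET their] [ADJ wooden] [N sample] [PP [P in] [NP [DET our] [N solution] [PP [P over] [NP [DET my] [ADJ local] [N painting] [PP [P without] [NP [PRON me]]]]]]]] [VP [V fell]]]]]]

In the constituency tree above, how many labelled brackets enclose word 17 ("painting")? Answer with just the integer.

10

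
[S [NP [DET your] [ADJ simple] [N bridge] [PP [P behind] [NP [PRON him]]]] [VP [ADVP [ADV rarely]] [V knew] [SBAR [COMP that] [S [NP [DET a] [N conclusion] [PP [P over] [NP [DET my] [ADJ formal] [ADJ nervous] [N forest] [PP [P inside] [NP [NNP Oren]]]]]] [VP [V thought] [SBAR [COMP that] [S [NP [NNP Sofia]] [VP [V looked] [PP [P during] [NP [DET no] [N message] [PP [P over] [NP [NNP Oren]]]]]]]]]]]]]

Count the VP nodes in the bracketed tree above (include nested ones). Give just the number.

Scanning left to right, an opening `[VP` appears at word positions 6, 18, 21 — 3 in total.

3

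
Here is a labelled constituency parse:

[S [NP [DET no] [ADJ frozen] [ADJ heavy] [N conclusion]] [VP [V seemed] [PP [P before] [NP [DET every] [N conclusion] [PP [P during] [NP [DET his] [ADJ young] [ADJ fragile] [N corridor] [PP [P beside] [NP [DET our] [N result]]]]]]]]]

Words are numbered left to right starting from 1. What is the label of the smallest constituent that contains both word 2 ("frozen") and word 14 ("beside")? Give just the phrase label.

S

Word 2 lies under S → NP → ADJ; word 14 lies under S → VP → PP → NP → PP → NP → PP → P. The lowest shared node is the S.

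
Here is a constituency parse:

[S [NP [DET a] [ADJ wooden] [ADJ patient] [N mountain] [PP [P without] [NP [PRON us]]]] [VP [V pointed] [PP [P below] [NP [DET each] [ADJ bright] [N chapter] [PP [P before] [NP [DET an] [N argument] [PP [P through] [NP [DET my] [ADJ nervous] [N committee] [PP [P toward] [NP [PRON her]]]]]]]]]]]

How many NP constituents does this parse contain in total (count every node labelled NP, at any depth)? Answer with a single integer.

Listing each NP by its span: [NP a wooden patient mountain without us]; [NP us]; [NP each bright chapter before an argument through my nervous committee toward her]; [NP an argument through my nervous committee toward her]; [NP my nervous committee toward her]; [NP her] — that makes 6.

6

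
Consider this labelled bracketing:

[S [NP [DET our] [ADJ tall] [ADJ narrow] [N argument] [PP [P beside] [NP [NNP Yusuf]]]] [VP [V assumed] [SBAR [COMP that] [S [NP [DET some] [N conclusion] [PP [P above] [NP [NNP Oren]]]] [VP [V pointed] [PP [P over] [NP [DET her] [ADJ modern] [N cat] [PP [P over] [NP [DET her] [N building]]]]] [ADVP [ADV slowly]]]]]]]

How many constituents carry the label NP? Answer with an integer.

Scanning left to right, an opening `[NP` appears at word positions 1, 6, 9, 12, 15, 19 — 6 in total.

6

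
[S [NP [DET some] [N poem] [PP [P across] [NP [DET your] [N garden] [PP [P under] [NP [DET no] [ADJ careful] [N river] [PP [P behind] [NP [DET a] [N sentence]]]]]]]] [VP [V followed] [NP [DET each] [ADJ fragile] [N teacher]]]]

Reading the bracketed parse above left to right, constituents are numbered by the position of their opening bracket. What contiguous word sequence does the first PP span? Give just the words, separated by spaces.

across your garden under no careful river behind a sentence

Opening `[PP` markers occur at word positions 3, 6, 10; the first of these opens the constituent [PP across your garden under no careful river behind a sentence].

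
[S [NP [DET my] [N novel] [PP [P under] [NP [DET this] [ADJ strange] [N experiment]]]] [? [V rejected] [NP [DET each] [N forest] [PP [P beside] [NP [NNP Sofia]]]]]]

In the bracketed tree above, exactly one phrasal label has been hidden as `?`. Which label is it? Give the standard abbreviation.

A constituent whose immediate children are V 'rejected', NP is a verb phrase: VP.

VP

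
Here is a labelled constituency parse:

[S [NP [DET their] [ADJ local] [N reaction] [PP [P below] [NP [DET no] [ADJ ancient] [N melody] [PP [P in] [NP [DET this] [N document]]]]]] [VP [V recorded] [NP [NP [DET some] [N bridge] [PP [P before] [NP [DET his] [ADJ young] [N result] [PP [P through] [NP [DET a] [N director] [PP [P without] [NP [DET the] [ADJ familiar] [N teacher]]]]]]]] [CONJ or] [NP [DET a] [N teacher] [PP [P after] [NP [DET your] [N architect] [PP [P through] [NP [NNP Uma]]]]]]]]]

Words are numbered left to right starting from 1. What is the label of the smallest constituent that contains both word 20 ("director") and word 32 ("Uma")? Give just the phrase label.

Both words fall inside [NP some bridge before his young result through a director without the familiar teacher or a teacher after your architect through Uma] (words 12–32), and no smaller constituent contains them both. Label: NP.

NP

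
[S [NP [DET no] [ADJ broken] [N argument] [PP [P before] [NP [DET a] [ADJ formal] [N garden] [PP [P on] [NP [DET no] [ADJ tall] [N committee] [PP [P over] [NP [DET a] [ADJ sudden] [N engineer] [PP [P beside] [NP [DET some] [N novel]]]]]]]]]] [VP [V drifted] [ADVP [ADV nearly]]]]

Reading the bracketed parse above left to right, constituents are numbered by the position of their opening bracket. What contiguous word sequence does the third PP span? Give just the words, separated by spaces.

over a sudden engineer beside some novel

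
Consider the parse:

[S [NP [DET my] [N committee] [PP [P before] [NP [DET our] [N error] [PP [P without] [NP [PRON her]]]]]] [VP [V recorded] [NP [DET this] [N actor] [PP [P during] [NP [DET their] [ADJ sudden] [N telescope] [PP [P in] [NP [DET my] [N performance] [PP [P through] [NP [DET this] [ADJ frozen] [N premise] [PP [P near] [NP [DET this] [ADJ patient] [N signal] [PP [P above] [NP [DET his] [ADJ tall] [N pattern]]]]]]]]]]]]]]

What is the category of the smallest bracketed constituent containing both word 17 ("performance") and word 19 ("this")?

NP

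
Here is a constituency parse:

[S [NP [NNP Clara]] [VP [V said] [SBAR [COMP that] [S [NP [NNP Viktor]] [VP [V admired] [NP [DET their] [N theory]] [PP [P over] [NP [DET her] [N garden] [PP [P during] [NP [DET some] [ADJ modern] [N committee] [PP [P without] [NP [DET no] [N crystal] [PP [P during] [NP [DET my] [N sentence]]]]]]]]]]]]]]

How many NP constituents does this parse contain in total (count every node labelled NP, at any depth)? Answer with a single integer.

7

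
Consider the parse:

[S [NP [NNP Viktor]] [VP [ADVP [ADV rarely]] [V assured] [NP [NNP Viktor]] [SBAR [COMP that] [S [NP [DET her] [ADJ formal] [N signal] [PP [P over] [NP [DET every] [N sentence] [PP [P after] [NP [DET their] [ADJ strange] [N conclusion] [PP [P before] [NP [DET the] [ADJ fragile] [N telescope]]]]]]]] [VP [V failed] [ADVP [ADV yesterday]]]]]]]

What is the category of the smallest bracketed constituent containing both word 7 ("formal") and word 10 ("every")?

Word 7 lies under S → VP → SBAR → S → NP → ADJ; word 10 lies under S → VP → SBAR → S → NP → PP → NP → DET. The lowest shared node is the NP.

NP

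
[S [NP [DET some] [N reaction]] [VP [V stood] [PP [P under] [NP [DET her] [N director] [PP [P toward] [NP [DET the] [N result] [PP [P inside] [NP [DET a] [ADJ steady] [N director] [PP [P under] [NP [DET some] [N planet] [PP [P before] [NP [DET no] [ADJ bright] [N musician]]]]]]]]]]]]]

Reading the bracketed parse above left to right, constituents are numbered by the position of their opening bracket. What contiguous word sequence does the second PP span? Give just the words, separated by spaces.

Opening `[PP` markers occur at word positions 4, 7, 10, 14, 17; the second of these opens the constituent [PP toward the result inside a steady director under some planet before no bright musician].

toward the result inside a steady director under some planet before no bright musician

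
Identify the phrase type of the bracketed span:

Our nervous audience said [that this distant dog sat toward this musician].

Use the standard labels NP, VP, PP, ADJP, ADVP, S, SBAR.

"that" is the head of the bracketed span, so the span is a subordinate clause: SBAR.

SBAR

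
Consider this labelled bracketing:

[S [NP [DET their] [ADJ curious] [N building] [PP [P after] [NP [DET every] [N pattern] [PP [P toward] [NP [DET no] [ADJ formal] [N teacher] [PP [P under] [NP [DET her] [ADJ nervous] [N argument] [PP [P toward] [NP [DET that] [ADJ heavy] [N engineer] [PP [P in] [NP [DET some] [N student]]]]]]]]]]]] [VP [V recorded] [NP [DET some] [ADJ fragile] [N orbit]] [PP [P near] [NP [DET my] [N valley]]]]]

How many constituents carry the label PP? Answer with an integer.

6

Scanning left to right, an opening `[PP` appears at word positions 4, 7, 11, 15, 19, 26 — 6 in total.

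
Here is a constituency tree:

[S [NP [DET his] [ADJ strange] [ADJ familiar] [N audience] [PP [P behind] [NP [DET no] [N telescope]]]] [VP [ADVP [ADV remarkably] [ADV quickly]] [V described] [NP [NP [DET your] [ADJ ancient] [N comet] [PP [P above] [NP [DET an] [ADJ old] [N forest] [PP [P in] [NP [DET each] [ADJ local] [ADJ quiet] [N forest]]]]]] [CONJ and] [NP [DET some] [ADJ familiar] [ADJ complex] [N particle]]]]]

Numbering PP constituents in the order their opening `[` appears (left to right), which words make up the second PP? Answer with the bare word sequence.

above an old forest in each local quiet forest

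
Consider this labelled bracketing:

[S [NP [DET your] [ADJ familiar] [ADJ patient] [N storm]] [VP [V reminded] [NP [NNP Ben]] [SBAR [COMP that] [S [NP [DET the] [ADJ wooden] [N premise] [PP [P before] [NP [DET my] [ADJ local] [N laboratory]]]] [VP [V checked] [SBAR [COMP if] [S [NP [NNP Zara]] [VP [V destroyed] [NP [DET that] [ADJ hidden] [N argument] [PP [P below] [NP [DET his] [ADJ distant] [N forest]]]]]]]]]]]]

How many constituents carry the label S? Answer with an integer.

Scanning left to right, an opening `[S` appears at word positions 1, 8, 17 — 3 in total.

3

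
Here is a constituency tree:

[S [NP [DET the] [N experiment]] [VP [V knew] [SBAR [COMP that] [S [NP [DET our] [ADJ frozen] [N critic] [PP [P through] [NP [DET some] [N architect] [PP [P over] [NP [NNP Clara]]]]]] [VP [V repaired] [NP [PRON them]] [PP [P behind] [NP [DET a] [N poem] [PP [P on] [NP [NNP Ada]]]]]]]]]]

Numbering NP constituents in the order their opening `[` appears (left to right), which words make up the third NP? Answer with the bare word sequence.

some architect over Clara

In left-to-right order the NP constituents are "the experiment"; "our frozen critic through some architect over Clara"; "some architect over Clara"; "Clara"; "them"; "a poem on Ada"; "Ada". Number 3 is "some architect over Clara".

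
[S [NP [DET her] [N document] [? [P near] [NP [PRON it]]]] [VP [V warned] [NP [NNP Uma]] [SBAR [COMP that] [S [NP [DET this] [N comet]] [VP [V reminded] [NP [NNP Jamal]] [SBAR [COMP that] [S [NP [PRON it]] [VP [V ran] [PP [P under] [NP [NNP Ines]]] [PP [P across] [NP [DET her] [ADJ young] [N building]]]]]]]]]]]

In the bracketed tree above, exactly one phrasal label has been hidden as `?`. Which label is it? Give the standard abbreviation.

The `?` node immediately contains: P 'near', NP. That is the internal structure of a prepositional phrase, so the label is PP.

PP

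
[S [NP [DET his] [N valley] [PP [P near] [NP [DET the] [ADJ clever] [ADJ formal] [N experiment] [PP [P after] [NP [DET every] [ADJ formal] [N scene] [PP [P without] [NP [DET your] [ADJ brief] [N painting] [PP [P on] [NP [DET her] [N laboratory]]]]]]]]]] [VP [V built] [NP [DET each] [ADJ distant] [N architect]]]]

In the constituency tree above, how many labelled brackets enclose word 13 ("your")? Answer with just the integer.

9

Counting open brackets not yet closed at "your": [S [NP [PP [NP [PP [NP [PP [NP [DET = 9.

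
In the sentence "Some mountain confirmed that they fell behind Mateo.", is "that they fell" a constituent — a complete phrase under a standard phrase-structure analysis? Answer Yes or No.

"that" belongs to the complementizer "that" while "fell" belongs to the clause "they fell behind Mateo"; a span that runs across that boundary is not a single phrase.

No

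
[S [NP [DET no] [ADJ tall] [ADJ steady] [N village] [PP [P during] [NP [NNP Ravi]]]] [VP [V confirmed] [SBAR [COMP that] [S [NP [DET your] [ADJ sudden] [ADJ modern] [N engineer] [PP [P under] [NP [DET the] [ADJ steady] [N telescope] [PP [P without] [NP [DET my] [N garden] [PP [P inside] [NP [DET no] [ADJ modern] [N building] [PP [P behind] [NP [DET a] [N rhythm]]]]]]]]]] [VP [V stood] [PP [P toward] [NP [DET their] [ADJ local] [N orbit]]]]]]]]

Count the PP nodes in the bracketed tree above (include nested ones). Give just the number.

6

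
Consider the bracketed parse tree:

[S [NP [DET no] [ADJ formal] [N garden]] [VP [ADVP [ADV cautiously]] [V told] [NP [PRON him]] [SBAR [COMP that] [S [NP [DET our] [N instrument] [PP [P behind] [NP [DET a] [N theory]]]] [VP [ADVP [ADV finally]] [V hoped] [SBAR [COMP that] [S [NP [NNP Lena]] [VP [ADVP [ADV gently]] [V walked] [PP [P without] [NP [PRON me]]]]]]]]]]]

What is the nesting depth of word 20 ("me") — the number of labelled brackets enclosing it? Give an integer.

11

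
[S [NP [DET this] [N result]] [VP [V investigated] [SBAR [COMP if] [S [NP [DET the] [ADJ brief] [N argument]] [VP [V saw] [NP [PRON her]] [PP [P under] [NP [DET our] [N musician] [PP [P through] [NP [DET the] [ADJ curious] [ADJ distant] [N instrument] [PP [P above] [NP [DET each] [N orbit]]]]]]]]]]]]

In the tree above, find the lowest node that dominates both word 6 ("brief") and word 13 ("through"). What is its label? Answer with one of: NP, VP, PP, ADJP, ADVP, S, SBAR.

Both words fall inside [S the brief argument saw her under our musician through the curious distant instrument above each orbit] (words 5–20), and no smaller constituent contains them both. Label: S.

S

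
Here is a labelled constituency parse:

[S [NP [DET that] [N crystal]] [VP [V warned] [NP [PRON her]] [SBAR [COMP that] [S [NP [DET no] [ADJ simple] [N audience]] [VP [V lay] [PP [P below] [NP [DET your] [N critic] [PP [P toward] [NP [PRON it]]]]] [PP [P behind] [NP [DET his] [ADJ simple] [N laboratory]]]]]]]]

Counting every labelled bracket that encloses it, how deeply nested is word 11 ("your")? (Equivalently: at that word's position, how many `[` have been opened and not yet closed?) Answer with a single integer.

Path from the root down to the word: S → VP → SBAR → S → VP → PP → NP → DET. That is 8 enclosing brackets.

8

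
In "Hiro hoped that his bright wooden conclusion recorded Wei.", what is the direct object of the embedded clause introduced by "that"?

Wei

"recorded" heads the VP of the embedded clause introduced by "that", and "Wei" is its direct object.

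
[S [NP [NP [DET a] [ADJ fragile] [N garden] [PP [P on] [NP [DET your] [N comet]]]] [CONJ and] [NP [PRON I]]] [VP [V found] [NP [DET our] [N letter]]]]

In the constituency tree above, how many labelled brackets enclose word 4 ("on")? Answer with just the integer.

5

Counting open brackets not yet closed at "on": [S [NP [NP [PP [P = 5.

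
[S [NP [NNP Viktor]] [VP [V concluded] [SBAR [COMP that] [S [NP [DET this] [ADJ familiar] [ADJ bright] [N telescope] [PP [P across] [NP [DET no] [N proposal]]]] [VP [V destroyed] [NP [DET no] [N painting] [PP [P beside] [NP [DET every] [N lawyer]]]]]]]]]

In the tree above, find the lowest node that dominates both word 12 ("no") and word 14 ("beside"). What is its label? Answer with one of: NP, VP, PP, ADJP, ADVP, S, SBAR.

NP

The smallest bracket enclosing both words is [NP no painting beside every lawyer], so the label is NP.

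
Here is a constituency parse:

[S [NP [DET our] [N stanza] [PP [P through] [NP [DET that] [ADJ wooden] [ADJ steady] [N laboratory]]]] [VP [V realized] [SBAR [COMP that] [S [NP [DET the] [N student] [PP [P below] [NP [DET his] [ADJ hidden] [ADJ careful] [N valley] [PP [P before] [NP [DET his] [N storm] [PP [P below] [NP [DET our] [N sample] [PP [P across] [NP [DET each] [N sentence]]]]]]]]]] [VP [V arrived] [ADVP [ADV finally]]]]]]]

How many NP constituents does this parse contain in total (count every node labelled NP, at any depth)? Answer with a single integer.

7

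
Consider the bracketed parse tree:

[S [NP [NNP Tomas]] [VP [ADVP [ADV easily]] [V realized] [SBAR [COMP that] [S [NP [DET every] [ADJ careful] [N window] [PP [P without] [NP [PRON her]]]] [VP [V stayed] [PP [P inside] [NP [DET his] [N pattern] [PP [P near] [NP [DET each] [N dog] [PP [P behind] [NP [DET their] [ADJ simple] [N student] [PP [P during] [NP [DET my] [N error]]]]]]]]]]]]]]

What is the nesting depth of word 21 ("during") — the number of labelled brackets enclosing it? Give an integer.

13

Path from the root down to the word: S → VP → SBAR → S → VP → PP → NP → PP → NP → PP → NP → PP → P. That is 13 enclosing brackets.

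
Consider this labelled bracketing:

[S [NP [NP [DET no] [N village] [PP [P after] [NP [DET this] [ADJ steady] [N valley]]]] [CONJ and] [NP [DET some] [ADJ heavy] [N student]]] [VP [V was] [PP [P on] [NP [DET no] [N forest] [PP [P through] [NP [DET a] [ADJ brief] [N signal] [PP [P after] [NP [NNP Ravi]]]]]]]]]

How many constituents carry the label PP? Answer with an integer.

Scanning left to right, an opening `[PP` appears at word positions 3, 12, 15, 19 — 4 in total.

4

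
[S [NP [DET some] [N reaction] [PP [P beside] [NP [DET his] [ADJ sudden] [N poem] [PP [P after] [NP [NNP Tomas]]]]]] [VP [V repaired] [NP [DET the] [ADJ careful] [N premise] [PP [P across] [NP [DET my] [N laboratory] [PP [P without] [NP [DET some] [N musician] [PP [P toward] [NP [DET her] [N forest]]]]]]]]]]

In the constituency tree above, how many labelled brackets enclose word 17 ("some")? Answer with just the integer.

8

Counting open brackets not yet closed at "some": [S [VP [NP [PP [NP [PP [NP [DET = 8.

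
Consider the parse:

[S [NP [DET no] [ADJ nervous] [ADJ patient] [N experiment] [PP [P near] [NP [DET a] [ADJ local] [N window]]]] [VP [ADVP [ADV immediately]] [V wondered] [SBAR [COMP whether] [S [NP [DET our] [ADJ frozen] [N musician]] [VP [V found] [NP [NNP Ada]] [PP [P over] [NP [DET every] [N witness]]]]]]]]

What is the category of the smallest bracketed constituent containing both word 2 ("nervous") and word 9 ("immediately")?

S

Both words fall inside [S no nervous patient experiment near a local window immediately wondered whether our frozen musician found Ada over every witness] (words 1–19), and no smaller constituent contains them both. Label: S.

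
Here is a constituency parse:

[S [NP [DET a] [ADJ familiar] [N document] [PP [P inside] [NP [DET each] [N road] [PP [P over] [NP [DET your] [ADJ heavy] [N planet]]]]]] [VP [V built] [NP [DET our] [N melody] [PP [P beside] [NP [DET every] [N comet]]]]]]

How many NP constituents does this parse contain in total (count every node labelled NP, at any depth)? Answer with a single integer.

Scanning left to right, an opening `[NP` appears at word positions 1, 5, 8, 12, 15 — 5 in total.

5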